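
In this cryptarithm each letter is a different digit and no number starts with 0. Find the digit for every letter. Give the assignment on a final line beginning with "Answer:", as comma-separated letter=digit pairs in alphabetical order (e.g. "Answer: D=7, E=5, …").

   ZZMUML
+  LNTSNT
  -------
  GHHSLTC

Step 1. [G] the sum has 7 digits but both addends have 6; that extra leading digit G is the final carry, namely 1 ⇒ G=1.
Step 2. [col 1: L + T ≡ C (mod 10)] column 1 (L + T ≡ C (mod 10), carry-in 0) doesn't pin L yet; pick L=7 and continue ⇒ L=7.
Step 3. [col 1: L + T ≡ C (mod 10)] no forcing yet in column 1 (carry-in 0); C=9 is free and consistent — try it ⇒ C=9.
Step 4. [col 1: L + T ≡ C (mod 10)] from column 1 (L=7, C=9, carry-in 0, digits 1,7,9 already taken and all letters distinct): T must equal 2. So T=2.
Step 5. [col 2: M + N ≡ T (mod 10)] column 2 (M + N ≡ T (mod 10), carry-in 0) doesn't pin M yet; pick M=4 and continue ⇒ M=4.
Step 6. [col 2: M + N ≡ T (mod 10)] in column 2 we have M+N≡T with carry-in 0; given M=4, T=2 and digits 1,2,4,7,9 already taken and all letters distinct, that pins N to 8. So N=8.
Step 7. [col 3: U + S ≡ L (mod 10)] U=0 is one option consistent with column 3 (U + S ≡ L (mod 10), carry-in 1) — take it ⇒ U=0.
Step 8. [col 3: U + S ≡ L (mod 10)] in column 3 we have U+S≡L with carry-in 1; given U=0, L=7 and digits 0,1,2,4,7,8,9 already taken and all letters distinct, that pins S to 6, so S=6.
Step 9. [col 5: Z + N ≡ H (mod 10)] column 5 reads Z+N+carry(0)=H with N=8; with digits 0,1,2,4,6,7,8,9 already taken and all letters distinct, the only value for Z is 5 ⇒ Z=5.
Step 10. [col 5: Z + N ≡ H (mod 10)] column 5 reads Z+N+carry(0)=H with Z=5, N=8; with digits 0,1,2,4,5,6,7,8,9 already taken and all letters distinct, the only value for H is 3 ⇒ H=3.

Answer: C=9, G=1, H=3, L=7, M=4, N=8, S=6, T=2, U=0, Z=5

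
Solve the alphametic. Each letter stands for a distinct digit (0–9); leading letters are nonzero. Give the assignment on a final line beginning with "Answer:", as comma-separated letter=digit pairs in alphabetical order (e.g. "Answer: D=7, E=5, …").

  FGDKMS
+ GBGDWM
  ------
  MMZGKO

Step 1. [col 1: S + M ≡ O (mod 10)] no forcing yet in column 1 (carry-in 0); M=8 is free and consistent — try it, so M=8.
Step 2. [col 1: S + M ≡ O (mod 10)] several values work for S in column 1 (S + M ≡ O (mod 10), carry-in 0); try S=5 ⇒ S=5.
Step 3. [col 1: S + M ≡ O (mod 10)] from column 1 (S=5, M=8, carry-in 0, digits 5,8 already taken and all letters distinct): O must equal 3, so O=3.
Step 4. [col 2: M + W ≡ K (mod 10)] K=9 is one option consistent with column 2 (M + W ≡ K (mod 10), carry-in 1) — take it ⇒ K=9.
Step 5. [col 2: M + W ≡ K (mod 10)] from column 2 (M=8, K=9, carry-in 1, digits 3,5,8,9 already taken and all letters distinct): W must equal 0, so W=0.
Step 6. [col 3: K + D ≡ G (mod 10)] several values work for G in column 3 (K + D ≡ G (mod 10), carry-in 0); try G=6. So G=6.
Step 7. [col 3: K + D ≡ G (mod 10)] column 3: given K=9, G=6, carry-in 0, and digits 0,3,5,6,8,9 already taken and all letters distinct, K+D≡G (mod 10) forces D=7. So D=7.
Step 8. [col 4: D + G ≡ Z (mod 10)] from column 4 (D=7, G=6, carry-in 1, digits 0,3,5,6,7,8,9 already taken and all letters distinct): Z must equal 4 ⇒ Z=4.
Step 9. [col 5: G + B ≡ M (mod 10)] column 5: given G=6, M=8, carry-in 1, and digits 0,3,4,5,6,7,8,9 already taken and all letters distinct, G+B≡M (mod 10) forces B=1 ⇒ B=1.
Step 10. [col 6: F + G ≡ M (mod 10)] in column 6 we have F+G≡M with carry-in 0; given G=6, M=8 and digits 0,1,3,4,5,6,7,8,9 already taken and all letters distinct, that pins F to 2. So F=2.

Answer: B=1, D=7, F=2, G=6, K=9, M=8, O=3, S=5, W=0, Z=4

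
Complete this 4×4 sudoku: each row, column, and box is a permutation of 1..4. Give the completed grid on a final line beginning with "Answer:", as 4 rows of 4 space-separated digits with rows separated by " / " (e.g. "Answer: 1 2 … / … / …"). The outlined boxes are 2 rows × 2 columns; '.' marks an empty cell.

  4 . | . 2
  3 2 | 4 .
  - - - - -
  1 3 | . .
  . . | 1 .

Step 1. [r4c4∈{3,4}] 3 has one home in row 4: r4c4. So r4c4=3.
Step 2. [r3c4∈{4}] only 4 remains possible at r3c4. So r3c4=4.
Step 3. [r3c3∈{2}] r3c3 is down to just 2 ⇒ r3c3=2.
Step 4. [r2c4∈{1}] nothing but 1 survives at r2c4. So r2c4=1.
Step 5. [r4c1∈{2}] r4c1 is down to just 2, so r4c1=2.
Step 6. [r4c2∈{4}] r4c2 has the single candidate 4, so r4c2=4.
Step 7. [r1c2∈{1}] nothing but 1 survives at r1c2, so r1c2=1.
Step 8. [r1c3∈{3}] nothing but 3 survives at r1c3 ⇒ r1c3=3.

Answer: 4 1 3 2 / 3 2 4 1 / 1 3 2 4 / 2 4 1 3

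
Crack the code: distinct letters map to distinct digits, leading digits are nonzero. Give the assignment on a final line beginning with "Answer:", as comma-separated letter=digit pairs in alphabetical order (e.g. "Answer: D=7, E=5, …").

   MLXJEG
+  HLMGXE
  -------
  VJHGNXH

Step 1. [col 1: G + E ≡ H (mod 10)] no forcing yet in column 1 (carry-in 0); G=6 is free and consistent — try it, so G=6.
Step 2. [col 1: G + E ≡ H (mod 10)] E=9 is one option consistent with column 1 (G + E ≡ H (mod 10), carry-in 0) — take it, so E=9.
Step 3. [col 1: G + E ≡ H (mod 10)] in column 1 we have G+E≡H with carry-in 0; given G=6, E=9 and digits 6,9 already taken and all letters distinct, that pins H to 5. So H=5.
Step 4. [col 2: E + X ≡ X (mod 10)] column 2 (E + X ≡ X (mod 10), carry-in 1) doesn't pin X yet; pick X=7 and continue ⇒ X=7.
Step 5. [V] V is the leading digit of a 7-digit sum of two 6-digit numbers; the final carry is exactly 1 ⇒ V=1.
Step 6. [col 3: J + G ≡ N (mod 10)] in column 3 we have J+G≡N with carry-in 1; given G=6 and digits 1,5,6,7,9 already taken and all letters distinct, that pins J to 3, so J=3.
Step 7. [col 3: J + G ≡ N (mod 10)] column 3: given J=3, G=6, carry-in 1, and digits 1,3,5,6,7,9 already taken and all letters distinct, J+G≡N (mod 10) forces N=0, so N=0.
Step 8. [col 4: X + M ≡ G (mod 10)] from column 4 (X=7, G=6, carry-in 1, digits 0,1,3,5,6,7,9 already taken and all letters distinct): M must equal 8, so M=8.
Step 9. [col 5: L + L ≡ H (mod 10)] from column 5 (H=5, carry-in 1, digits 0,1,3,5,6,7,8,9 already taken and all letters distinct): L must equal 2. So L=2.

Answer: E=9, G=6, H=5, J=3, L=2, M=8, N=0, V=1, X=7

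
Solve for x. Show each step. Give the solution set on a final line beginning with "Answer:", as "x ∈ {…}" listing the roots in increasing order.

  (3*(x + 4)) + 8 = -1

Step 1. [(3*(x + 4)) + 8 = -1] 8 comes off first (subtract 8), so sub: 3*(x + 4) = -9.
Step 2. [3*(x + 4) = -9] divide by the outer 3, so div: x + 4 = -3.
Step 3. [x + 4 = -3] 4 comes off first (subtract 4), so sub: x = -7.

Answer: x ∈ {-7}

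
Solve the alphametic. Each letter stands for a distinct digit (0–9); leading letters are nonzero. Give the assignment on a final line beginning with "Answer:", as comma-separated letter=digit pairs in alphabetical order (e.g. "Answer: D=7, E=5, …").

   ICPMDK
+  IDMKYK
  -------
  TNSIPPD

Step 1. [T] the sum has 7 digits but both addends have 6; that extra leading digit T is the final carry, namely 1, so T=1.
Step 2. [col 1: K + K ≡ D (mod 10)] no forcing yet in column 1 (carry-in 0); D=8 is free and consistent — try it, so D=8.
Step 3. [col 1: K + K ≡ D (mod 10)] no forcing yet in column 1 (carry-in 0); K=4 is free and consistent — try it. So K=4.
Step 4. [col 2: D + Y ≡ P (mod 10)] column 2 (D + Y ≡ P (mod 10), carry-in 0) doesn't pin P yet; pick P=0 and continue. So P=0.
Step 5. [col 2: D + Y ≡ P (mod 10)] column 2 reads D+Y+carry(0)=P with D=8, P=0; with digits 0,1,4,8 already taken and all letters distinct, the only value for Y is 2. So Y=2.
Step 6. [col 3: M + K ≡ P (mod 10)] column 3: given K=4, P=0, carry-in 1, and digits 0,1,2,4,8 already taken and all letters distinct, M+K≡P (mod 10) forces M=5. So M=5.
Step 7. [col 4: P + M ≡ I (mod 10)] in column 4 we have P+M≡I with carry-in 1; given P=0, M=5 and digits 0,1,2,4,5,8 already taken and all letters distinct, that pins I to 6. So I=6.
Step 8. [col 5: C + D ≡ S (mod 10)] column 5 reads C+D+carry(0)=S with D=8; with digits 0,1,2,4,5,6,8 already taken and all letters distinct, the only value for C is 9. So C=9.
Step 9. [col 5: C + D ≡ S (mod 10)] column 5: given C=9, D=8, carry-in 0, and digits 0,1,2,4,5,6,8,9 already taken and all letters distinct, C+D≡S (mod 10) forces S=7. So S=7.
Step 10. [col 6: I + I ≡ N (mod 10)] in column 6 we have I+I≡N with carry-in 1; given I=6 and digits 0,1,2,4,5,6,7,8,9 already taken and all letters distinct, that pins N to 3, so N=3.

Answer: C=9, D=8, I=6, K=4, M=5, N=3, P=0, S=7, T=1, Y=2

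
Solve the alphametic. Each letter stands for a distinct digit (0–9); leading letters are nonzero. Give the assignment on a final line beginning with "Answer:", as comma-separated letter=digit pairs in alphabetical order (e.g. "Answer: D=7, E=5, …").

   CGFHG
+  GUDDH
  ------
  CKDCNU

Step 1. [C] C is the leading digit of a 6-digit sum of two 5-digit numbers; the final carry is exactly 1 ⇒ C=1.
Step 2. [col 1: G + H ≡ U (mod 10)] no forcing yet in column 1 (carry-in 0); H=7 is free and consistent — try it, so H=7.
Step 3. [col 1: G + H ≡ U (mod 10)] U=5 is one option consistent with column 1 (G + H ≡ U (mod 10), carry-in 0) — take it ⇒ U=5.
Step 4. [col 1: G + H ≡ U (mod 10)] column 1 reads G+H+carry(0)=U with H=7, U=5; with digits 1,5,7 already taken and all letters distinct, the only value for G is 8, so G=8.
Step 5. [col 2: H + D ≡ N (mod 10)] column 2 (H + D ≡ N (mod 10), carry-in 1) doesn't pin D yet; pick D=4 and continue. So D=4.
Step 6. [col 2: H + D ≡ N (mod 10)] from column 2 (H=7, D=4, carry-in 1, digits 1,4,5,7,8 already taken and all letters distinct): N must equal 2 ⇒ N=2.
Step 7. [col 3: F + D ≡ C (mod 10)] column 3 reads F+D+carry(1)=C with D=4, C=1; with digits 1,2,4,5,7,8 already taken and all letters distinct, the only value for F is 6. So F=6.
Step 8. [col 5: C + G ≡ K (mod 10)] from column 5 (C=1, G=8, carry-in 1, digits 1,2,4,5,6,7,8 already taken and all letters distinct): K must equal 0. So K=0.

Answer: C=1, D=4, F=6, G=8, H=7, K=0, N=2, U=5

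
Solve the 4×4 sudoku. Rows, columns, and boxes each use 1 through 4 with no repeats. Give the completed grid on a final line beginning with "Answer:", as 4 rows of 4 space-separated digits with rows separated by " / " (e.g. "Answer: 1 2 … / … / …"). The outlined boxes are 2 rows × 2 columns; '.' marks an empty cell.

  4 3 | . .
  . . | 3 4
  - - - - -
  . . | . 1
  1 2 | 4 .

Step 1. [r1c4∈{2}] nothing but 2 survives at r1c4, so r1c4=2.
Step 2. [r1c3∈{1}] r1c3 has the single candidate 1. So r1c3=1.
Step 3. [r2c1∈{2}] nothing but 2 survives at r2c1, so r2c1=2.
Step 4. [r3c2∈{4}] r3c2's peers cover all but 4. So r3c2=4.
Step 5. [r3c3∈{2}] r3c3's peers cover all but 2, so r3c3=2.
Step 6. [r2c2∈{1}] r2c2's peers cover all but 1 ⇒ r2c2=1.
Step 7. [r4c4∈{3}] only 3 remains possible at r4c4, so r4c4=3.
Step 8. [r3c1∈{3}] r3c1's peers cover all but 3, so r3c1=3.

Answer: 4 3 1 2 / 2 1 3 4 / 3 4 2 1 / 1 2 4 3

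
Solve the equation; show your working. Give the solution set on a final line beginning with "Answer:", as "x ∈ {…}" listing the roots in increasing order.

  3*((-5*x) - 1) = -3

Step 1. [3*((-5*x) - 1) = -3] leading coefficient 3: divide by 3, so div: (-5*x) - 1 = -1.
Step 2. [(-5*x) - 1 = -1] the outer -1 inverts by adding 1 ⇒ sub: -5*x = 0.
Step 3. [-5*x = 0] leading coefficient -5: divide by -5 ⇒ div: x = 0.

Answer: x ∈ {0}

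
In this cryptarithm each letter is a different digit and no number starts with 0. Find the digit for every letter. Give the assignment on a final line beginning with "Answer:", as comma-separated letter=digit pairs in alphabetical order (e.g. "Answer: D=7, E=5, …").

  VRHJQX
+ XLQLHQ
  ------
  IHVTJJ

Step 1. [col 1: X + Q ≡ J (mod 10)] no forcing yet in column 1 (carry-in 0); J=2 is free and consistent — try it. So J=2.
Step 2. [col 1: X + Q ≡ J (mod 10)] several values work for X in column 1 (X + Q ≡ J (mod 10), carry-in 0); try X=8. So X=8.
Step 3. [col 1: X + Q ≡ J (mod 10)] column 1: given X=8, J=2, carry-in 0, and digits 2,8 already taken and all letters distinct, X+Q≡J (mod 10) forces Q=4. So Q=4.
Step 4. [col 2: Q + H ≡ J (mod 10)] from column 2 (Q=4, J=2, carry-in 1, digits 2,4,8 already taken and all letters distinct): H must equal 7, so H=7.
Step 5. [col 3: J + L ≡ T (mod 10)] no forcing yet in column 3 (carry-in 1); T=3 is free and consistent — try it. So T=3.
Step 6. [col 3: J + L ≡ T (mod 10)] column 3: given J=2, T=3, carry-in 1, and digits 2,3,4,7,8 already taken and all letters distinct, J+L≡T (mod 10) forces L=0 ⇒ L=0.
Step 7. [col 4: H + Q ≡ V (mod 10)] in column 4 we have H+Q≡V with carry-in 0; given H=7, Q=4 and digits 0,2,3,4,7,8 already taken and all letters distinct, that pins V to 1 ⇒ V=1.
Step 8. [col 5: R + L ≡ H (mod 10)] column 5: given L=0, H=7, carry-in 1, and digits 0,1,2,3,4,7,8 already taken and all letters distinct, R+L≡H (mod 10) forces R=6, so R=6.
Step 9. [col 6: V + X ≡ I (mod 10)] column 6: given V=1, X=8, carry-in 0, and digits 0,1,2,3,4,6,7,8 already taken and all letters distinct, V+X≡I (mod 10) forces I=9 ⇒ I=9.

Answer: H=7, I=9, J=2, L=0, Q=4, R=6, T=3, V=1, X=8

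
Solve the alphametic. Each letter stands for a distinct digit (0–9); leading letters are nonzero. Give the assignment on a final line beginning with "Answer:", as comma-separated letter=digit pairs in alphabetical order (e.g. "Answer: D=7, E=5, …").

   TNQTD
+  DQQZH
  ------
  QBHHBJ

Step 1. [col 1: D + H ≡ J (mod 10)] H=3 is one option consistent with column 1 (D + H ≡ J (mod 10), carry-in 0) — take it ⇒ H=3.
Step 2. [col 1: D + H ≡ J (mod 10)] column 1 (D + H ≡ J (mod 10), carry-in 0) doesn't pin J yet; pick J=0 and continue ⇒ J=0.
Step 3. [Q] adding two 5-digit numbers gives at most 5+1 digits, and here it does — Q is that final carry and must be 1 ⇒ Q=1.
Step 4. [col 1: D + H ≡ J (mod 10)] in column 1 we have D+H≡J with carry-in 0; given H=3, J=0 and digits 0,1,3 already taken and all letters distinct, that pins D to 7. So D=7.
Step 5. [col 2: T + Z ≡ B (mod 10)] T=8 is one option consistent with column 2 (T + Z ≡ B (mod 10), carry-in 1) — take it, so T=8.
Step 6. [col 2: T + Z ≡ B (mod 10)] several values work for Z in column 2 (T + Z ≡ B (mod 10), carry-in 1); try Z=6 ⇒ Z=6.
Step 7. [col 2: T + Z ≡ B (mod 10)] column 2 reads T+Z+carry(1)=B with T=8, Z=6; with digits 0,1,3,6,7,8 already taken and all letters distinct, the only value for B is 5 ⇒ B=5.
Step 8. [col 4: N + Q ≡ H (mod 10)] column 4 reads N+Q+carry(0)=H with Q=1, H=3; with digits 0,1,3,5,6,7,8 already taken and all letters distinct, the only value for N is 2, so N=2.

Answer: B=5, D=7, H=3, J=0, N=2, Q=1, T=8, Z=6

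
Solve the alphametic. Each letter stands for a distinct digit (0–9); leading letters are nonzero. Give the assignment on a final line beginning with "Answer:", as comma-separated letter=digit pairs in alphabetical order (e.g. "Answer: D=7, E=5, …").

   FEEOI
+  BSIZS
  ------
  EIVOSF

Step 1. [E] the sum has 6 digits but both addends have 5; that extra leading digit E is the final carry, namely 1, so E=1.
Step 2. [col 1: I + S ≡ F (mod 10)] no forcing yet in column 1 (carry-in 0); F=9 is free and consistent — try it. So F=9.
Step 3. [col 1: I + S ≡ F (mod 10)] column 1 (I + S ≡ F (mod 10), carry-in 0) doesn't pin S yet; pick S=3 and continue ⇒ S=3.
Step 4. [col 1: I + S ≡ F (mod 10)] column 1: given S=3, F=9, carry-in 0, and digits 1,3,9 already taken and all letters distinct, I+S≡F (mod 10) forces I=6 ⇒ I=6.
Step 5. [col 2: O + Z ≡ S (mod 10)] no forcing yet in column 2 (carry-in 0); Z=5 is free and consistent — try it, so Z=5.
Step 6. [col 2: O + Z ≡ S (mod 10)] column 2 reads O+Z+carry(0)=S with Z=5, S=3; with digits 1,3,5,6,9 already taken and all letters distinct, the only value for O is 8, so O=8.
Step 7. [col 4: E + S ≡ V (mod 10)] column 4 reads E+S+carry(0)=V with E=1, S=3; with digits 1,3,5,6,8,9 already taken and all letters distinct, the only value for V is 4 ⇒ V=4.
Step 8. [col 5: F + B ≡ I (mod 10)] column 5: given F=9, I=6, carry-in 0, and digits 1,3,4,5,6,8,9 already taken and all letters distinct, F+B≡I (mod 10) forces B=7, so B=7.

Answer: B=7, E=1, F=9, I=6, O=8, S=3, V=4, Z=5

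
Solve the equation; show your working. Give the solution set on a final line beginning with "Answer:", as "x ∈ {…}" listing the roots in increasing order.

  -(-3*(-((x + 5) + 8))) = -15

Step 1. [-(-3*(-((x + 5) + 8))) = -15] flip signs both sides ⇒ neg: -3*(-((x + 5) + 8)) = 15.
Step 2. [-3*(-((x + 5) + 8)) = 15] -3 out front; divide by -3. So div: -((x + 5) + 8) = -5.
Step 3. [-((x + 5) + 8) = -5] LHS negated; negate both sides ⇒ neg: (x + 5) + 8 = 5.
Step 4. [(x + 5) + 8 = 5] subtract 8: x sits inside (… + 8), so sub: x + 5 = -3.
Step 5. [x + 5 = -3] 5 comes off first (subtract 5). So sub: x = -8.

Answer: x ∈ {-8}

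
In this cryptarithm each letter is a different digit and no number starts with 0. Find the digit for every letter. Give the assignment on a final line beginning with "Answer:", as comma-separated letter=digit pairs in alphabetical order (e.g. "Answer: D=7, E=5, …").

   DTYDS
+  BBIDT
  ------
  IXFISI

Step 1. [col 1: S + T ≡ I (mod 10)] no forcing yet in column 1 (carry-in 0); I=1 is free and consistent — try it. So I=1.
Step 2. [col 1: S + T ≡ I (mod 10)] several values work for T in column 1 (S + T ≡ I (mod 10), carry-in 0); try T=8, so T=8.
Step 3. [col 1: S + T ≡ I (mod 10)] from column 1 (T=8, I=1, carry-in 0, digits 1,8 already taken and all letters distinct): S must equal 3. So S=3.
Step 4. [col 2: D + D ≡ S (mod 10)] column 2: given S=3, carry-in 1, and digits 1,3,8 already taken and all letters distinct, D+D≡S (mod 10) forces D=6, so D=6.
Step 5. [col 3: Y + I ≡ I (mod 10)] column 3 reads Y+I+carry(1)=I with I=1; with digits 1,3,6,8 already taken and all letters distinct, the only value for Y is 9. So Y=9.
Step 6. [col 4: T + B ≡ F (mod 10)] column 4 reads T+B+carry(1)=F with T=8; with digits 1,3,6,8,9 already taken and all letters distinct, the only value for F is 4, so F=4.
Step 7. [col 4: T + B ≡ F (mod 10)] column 4 reads T+B+carry(1)=F with T=8, F=4; with digits 1,3,4,6,8,9 already taken and all letters distinct, the only value for B is 5 ⇒ B=5.
Step 8. [col 5: D + B ≡ X (mod 10)] column 5 reads D+B+carry(1)=X with D=6, B=5; with digits 1,3,4,5,6,8,9 already taken and all letters distinct, the only value for X is 2 ⇒ X=2.

Answer: B=5, D=6, F=4, I=1, S=3, T=8, X=2, Y=9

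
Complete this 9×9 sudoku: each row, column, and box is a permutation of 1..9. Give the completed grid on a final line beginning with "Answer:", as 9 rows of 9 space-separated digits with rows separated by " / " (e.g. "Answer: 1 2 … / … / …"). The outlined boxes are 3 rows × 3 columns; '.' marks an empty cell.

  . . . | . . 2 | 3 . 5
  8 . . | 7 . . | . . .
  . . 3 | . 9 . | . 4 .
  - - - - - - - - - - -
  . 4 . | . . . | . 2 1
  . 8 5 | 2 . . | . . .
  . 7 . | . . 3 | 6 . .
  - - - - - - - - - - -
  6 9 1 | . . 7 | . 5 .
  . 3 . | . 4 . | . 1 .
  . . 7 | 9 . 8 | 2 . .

Step 1. [r9c5∈{1,3,5,6}] in row 9, 1 fits only at r9c5. So r9c5=1.
Step 2. [r4c7∈{5,7,8,9}] 5 has one home in col 7: r4c7 ⇒ r4c7=5.
Step 3. [r4c3∈{6,9}] in box 4, 6 fits only at r4c3, so r4c3=6.
Step 4. [r4c4∈{8}] r4c4 has the single candidate 8 ⇒ r4c4=8.
Step 5. [r9c2∈{5}] nothing but 5 survives at r9c2. So r9c2=5.
Step 6. [r3c1∈{1,2,5,7}] r3c1 is the only open cell in col 1 admitting 5 ⇒ r3c1=5.
Step 7. [r1c1∈{1,4,7,9}] 7 has one home in col 1: r1c1. So r1c1=7.
Step 8. [r5c8∈{3,7,9}] 7 has one home in col 8: r5c8. So r5c8=7.
Step 9. [r5c9∈{3,4,9}] box 6 places 3 nowhere but r5c9, so r5c9=3.
Step 10. [r8c3∈{2,8}] col 3 places 8 nowhere but r8c3 ⇒ r8c3=8.
Step 11. [r2c5∈{3,5,6}] 3 has one home in row 2: r2c5. So r2c5=3.
Step 12. [r2c6∈{1,4,5,6}] 5 has one home in row 2: r2c6. So r2c6=5.
Step 13. [r5c6∈{1,4,6,9}] across col 6, 4 lands solely at r5c6. So r5c6=4.
Step 14. [r5c7∈{9}] only 9 remains possible at r5c7 ⇒ r5c7=9.
Step 15. [r3c6∈{1,6}] in col 6, 1 fits only at r3c6. So r3c6=1.
Step 16. [r3c4∈{6}] r3c4 is down to just 6, so r3c4=6.
Step 17. [r3c2∈{2}] only 2 remains possible at r3c2, so r3c2=2.
Step 18. [r7c7∈{4,8}] in col 7, 4 fits only at r7c7 ⇒ r7c7=4.
Step 19. [r9c9∈{6}] r9c9 has the single candidate 6 ⇒ r9c9=6.
Step 20. [r3c7∈{7,8}] in col 7, 8 fits only at r3c7. So r3c7=8.
Step 21. [r6c4∈{1,5}] in col 4, 1 fits only at r6c4. So r6c4=1.
Step 22. [r6c3∈{2,9}] r6c3 is the only open cell in col 3 admitting 2. So r6c3=2.
Step 23. [r8c9∈{7,9}] in row 8, 9 fits only at r8c9 ⇒ r8c9=9.
Step 24. [r2c3∈{4,9}] row 2 places 4 nowhere but r2c3 ⇒ r2c3=4.
Step 25. [r2c8∈{6,9}] in row 2, 9 fits only at r2c8, so r2c8=9.
Step 26. [r2c2∈{1,6}] r2c2 is the only open cell in row 2 admitting 6. So r2c2=6.
Step 27. [r6c9∈{4,8}] 4 has one home in row 6: r6c9, so r6c9=4.
Step 28. [r4c6∈{9}] only 9 remains possible at r4c6, so r4c6=9.
Step 29. [r6c8∈{8}] nothing but 8 survives at r6c8 ⇒ r6c8=8.
Step 30. [r8c7∈{7}] nothing but 7 survives at r8c7, so r8c7=7.
Step 31. [r8c4∈{5}] nothing but 5 survives at r8c4. So r8c4=5.
Step 32. [r1c4∈{4}] only 4 remains possible at r1c4 ⇒ r1c4=4.
Step 33. [r9c1∈{4}] only 4 remains possible at r9c1 ⇒ r9c1=4.
Step 34. [r1c3∈{9}] r1c3 has the single candidate 9, so r1c3=9.
Step 35. [r9c8∈{3}] r9c8 is down to just 3, so r9c8=3.
Step 36. [r1c8∈{6}] r1c8 has the single candidate 6. So r1c8=6.
Step 37. [r7c9∈{8}] only 8 remains possible at r7c9 ⇒ r7c9=8.
Step 38. [r7c5∈{2}] r7c5 has the single candidate 2, so r7c5=2.
Step 39. [r5c5∈{6}] r5c5 has the single candidate 6, so r5c5=6.
Step 40. [r4c1∈{3}] r4c1 has the single candidate 3. So r4c1=3.
Step 41. [r5c1∈{1}] r5c1's peers cover all but 1. So r5c1=1.
Step 42. [r8c1∈{2}] only 2 remains possible at r8c1. So r8c1=2.
Step 43. [r2c7∈{1}] r2c7 is down to just 1. So r2c7=1.
Step 44. [r6c5∈{5}] nothing but 5 survives at r6c5 ⇒ r6c5=5.
Step 45. [r1c2∈{1}] r1c2 is down to just 1 ⇒ r1c2=1.
Step 46. [r4c5∈{7}] r4c5 is down to just 7 ⇒ r4c5=7.
Step 47. [r6c1∈{9}] r6c1's peers cover all but 9, so r6c1=9.
Step 48. [r8c6∈{6}] r8c6 is down to just 6 ⇒ r8c6=6.
Step 49. [r7c4∈{3}] r7c4 is down to just 3, so r7c4=3.
Step 50. [r1c5∈{8}] r1c5 has the single candidate 8, so r1c5=8.
Step 51. [r2c9∈{2}] r2c9 is down to just 2. So r2c9=2.
Step 52. [r3c9∈{7}] r3c9's peers cover all but 7. So r3c9=7.

Answer: 7 1 9 4 8 2 3 6 5 / 8 6 4 7 3 5 1 9 2 / 5 2 3 6 9 1 8 4 7 / 3 4 6 8 7 9 5 2 1 / 1 8 5 2 6 4 9 7 3 / 9 7 2 1 5 3 6 8 4 / 6 9 1 3 2 7 4 5 8 / 2 3 8 5 4 6 7 1 9 / 4 5 7 9 1 8 2 3 6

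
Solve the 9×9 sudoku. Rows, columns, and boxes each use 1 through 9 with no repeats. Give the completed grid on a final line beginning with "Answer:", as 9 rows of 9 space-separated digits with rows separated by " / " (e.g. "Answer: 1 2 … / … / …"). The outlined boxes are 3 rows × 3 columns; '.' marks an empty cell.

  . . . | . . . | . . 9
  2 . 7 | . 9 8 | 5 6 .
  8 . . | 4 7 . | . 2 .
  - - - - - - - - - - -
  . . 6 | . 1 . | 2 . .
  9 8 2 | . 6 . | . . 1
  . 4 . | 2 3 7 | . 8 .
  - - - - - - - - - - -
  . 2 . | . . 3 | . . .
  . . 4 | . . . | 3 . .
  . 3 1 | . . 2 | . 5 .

Step 1. [r6c3∈{5}] r6c3's peers cover all but 5, so r6c3=5.
Step 2. [r1c1∈{1,3,4,5,6}] 4 has one home in col 1: r1c1, so r1c1=4.
Step 3. [r5c4∈{5}] nothing but 5 survives at r5c4 ⇒ r5c4=5.
Step 4. [r3c7∈{1}] r3c7 has the single candidate 1 ⇒ r3c7=1.
Step 5. [r7c3∈{8,9}] across col 3, 8 lands solely at r7c3. So r7c3=8.
Step 6. [r8c2∈{5,6,7,9}] 9 has one home in box 7: r8c2. So r8c2=9.
Step 7. [r5c8∈{3,4,7}] r5c8 is the only open cell in row 5 admitting 3, so r5c8=3.
Step 8. [r5c7∈{4,7}] r5c7 is the only open cell in row 5 admitting 7. So r5c7=7.
Step 9. [r6c7∈{6,9}] 9 has one home in row 6: r6c7, so r6c7=9.
Step 10. [r9c4∈{6,7,8,9}] in row 9, 9 fits only at r9c4, so r9c4=9.
Step 11. [r2c9∈{3,4}] r2c9 is the only open cell in row 2 admitting 4 ⇒ r2c9=4.
Step 12. [r8c9∈{2,6,7,8}] row 8 places 2 nowhere but r8c9, so r8c9=2.
Step 13. [r9c9∈{6,7,8}] across col 9, 8 lands solely at r9c9. So r9c9=8.
Step 14. [r7c9∈{6,7}] r7c9 is the only open cell in col 9 admitting 7, so r7c9=7.
Step 15. [r8c4∈{1,6,7,8}] in col 4, 7 fits only at r8c4. So r8c4=7.
Step 16. [r2c4∈{1,3}] 3 has one home in row 2: r2c4 ⇒ r2c4=3.
Step 17. [r9c1∈{6,7}] in row 9, 7 fits only at r9c1 ⇒ r9c1=7.
Step 18. [r4c8∈{4}] only 4 remains possible at r4c8 ⇒ r4c8=4.
Step 19. [r8c8∈{1}] r8c8's peers cover all but 1, so r8c8=1.
Step 20. [r1c6∈{1,5,6}] in col 6, 1 fits only at r1c6 ⇒ r1c6=1.
Step 21. [r1c4∈{6}] r1c4 is down to just 6 ⇒ r1c4=6.
Step 22. [r3c6∈{5}] r3c6 has the single candidate 5. So r3c6=5.
Step 23. [r9c7∈{4,6}] 6 has one home in row 9: r9c7 ⇒ r9c7=6.
Step 24. [r7c1∈{5,6}] across row 7, 6 lands solely at r7c1. So r7c1=6.
Step 25. [r7c5∈{4,5}] in row 7, 5 fits only at r7c5 ⇒ r7c5=5.
Step 26. [r3c3∈{3,9}] row 3 places 9 nowhere but r3c3. So r3c3=9.
Step 27. [r9c5∈{4}] only 4 remains possible at r9c5, so r9c5=4.
Step 28. [r1c2∈{5}] r1c2 is down to just 5. So r1c2=5.
Step 29. [r6c1∈{1}] only 1 remains possible at r6c1 ⇒ r6c1=1.
Step 30. [r7c7∈{4}] nothing but 4 survives at r7c7. So r7c7=4.
Step 31. [r1c8∈{7}] r1c8's peers cover all but 7, so r1c8=7.
Step 32. [r1c3∈{3}] r1c3's peers cover all but 3 ⇒ r1c3=3.
Step 33. [r4c9∈{5}] r4c9 has the single candidate 5, so r4c9=5.
Step 34. [r1c7∈{8}] nothing but 8 survives at r1c7, so r1c7=8.
Step 35. [r4c1∈{3}] r4c1 has the single candidate 3, so r4c1=3.
Step 36. [r8c1∈{5}] r8c1 is down to just 5. So r8c1=5.
Step 37. [r8c5∈{8}] nothing but 8 survives at r8c5, so r8c5=8.
Step 38. [r4c4∈{8}] only 8 remains possible at r4c4, so r4c4=8.
Step 39. [r1c5∈{2}] only 2 remains possible at r1c5, so r1c5=2.
Step 40. [r3c2∈{6}] r3c2 has the single candidate 6. So r3c2=6.
Step 41. [r2c2∈{1}] r2c2 has the single candidate 1 ⇒ r2c2=1.
Step 42. [r8c6∈{6}] nothing but 6 survives at r8c6 ⇒ r8c6=6.
Step 43. [r3c9∈{3}] only 3 remains possible at r3c9 ⇒ r3c9=3.
Step 44. [r4c2∈{7}] nothing but 7 survives at r4c2. So r4c2=7.
Step 45. [r5c6∈{4}] r5c6 has the single candidate 4. So r5c6=4.
Step 46. [r4c6∈{9}] r4c6 has the single candidate 9, so r4c6=9.
Step 47. [r7c8∈{9}] r7c8 has the single candidate 9, so r7c8=9.
Step 48. [r6c9∈{6}] only 6 remains possible at r6c9. So r6c9=6.
Step 49. [r7c4∈{1}] only 1 remains possible at r7c4. So r7c4=1.

Answer: 4 5 3 6 2 1 8 7 9 / 2 1 7 3 9 8 5 6 4 / 8 6 9 4 7 5 1 2 3 / 3 7 6 8 1 9 2 4 5 / 9 8 2 5 6 4 7 3 1 / 1 4 5 2 3 7 9 8 6 / 6 2 8 1 5 3 4 9 7 / 5 9 4 7 8 6 3 1 2 / 7 3 1 9 4 2 6 5 8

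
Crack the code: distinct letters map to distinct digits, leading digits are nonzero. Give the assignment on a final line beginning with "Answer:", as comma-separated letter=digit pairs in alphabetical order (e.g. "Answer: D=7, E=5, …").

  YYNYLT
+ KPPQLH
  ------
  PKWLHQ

Step 1. [col 1: T + H ≡ Q (mod 10)] no forcing yet in column 1 (carry-in 0); H=1 is free and consistent — try it, so H=1.
Step 2. [col 1: T + H ≡ Q (mod 10)] no forcing yet in column 1 (carry-in 0); T=9 is free and consistent — try it, so T=9.
Step 3. [col 1: T + H ≡ Q (mod 10)] column 1 reads T+H+carry(0)=Q with T=9, H=1; with digits 1,9 already taken and all letters distinct, the only value for Q is 0 ⇒ Q=0.
Step 4. [col 2: L + L ≡ H (mod 10)] column 2: given H=1, carry-in 1, and digits 0,1,9 already taken and all letters distinct, L+L≡H (mod 10) forces L=5, so L=5.
Step 5. [col 3: Y + Q ≡ L (mod 10)] in column 3 we have Y+Q≡L with carry-in 1; given Q=0, L=5 and digits 0,1,5,9 already taken and all letters distinct, that pins Y to 4. So Y=4.
Step 6. [col 4: N + P ≡ W (mod 10)] column 4 (N + P ≡ W (mod 10), carry-in 0) doesn't pin P yet; pick P=7 and continue. So P=7.
Step 7. [col 4: N + P ≡ W (mod 10)] column 4 reads N+P+carry(0)=W with P=7; with digits 0,1,4,5,7,9 already taken and all letters distinct, the only value for N is 6. So N=6.
Step 8. [col 4: N + P ≡ W (mod 10)] column 4 reads N+P+carry(0)=W with N=6, P=7; with digits 0,1,4,5,6,7,9 already taken and all letters distinct, the only value for W is 3. So W=3.
Step 9. [col 5: Y + P ≡ K (mod 10)] column 5 reads Y+P+carry(1)=K with Y=4, P=7; with digits 0,1,3,4,5,6,7,9 already taken and all letters distinct, the only value for K is 2, so K=2.

Answer: H=1, K=2, L=5, N=6, P=7, Q=0, T=9, W=3, Y=4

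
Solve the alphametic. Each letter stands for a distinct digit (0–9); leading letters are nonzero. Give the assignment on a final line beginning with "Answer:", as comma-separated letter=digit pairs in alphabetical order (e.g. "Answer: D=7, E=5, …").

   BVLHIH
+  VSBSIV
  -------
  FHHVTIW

Step 1. [col 1: H + V ≡ W (mod 10)] no forcing yet in column 1 (carry-in 0); V=8 is free and consistent — try it. So V=8.
Step 2. [col 1: H + V ≡ W (mod 10)] no forcing yet in column 1 (carry-in 0); H=2 is free and consistent — try it ⇒ H=2.
Step 3. [F] the sum has 7 digits but both addends have 6; that extra leading digit F is the final carry, namely 1. So F=1.
Step 4. [col 1: H + V ≡ W (mod 10)] column 1: given H=2, V=8, carry-in 0, and digits 1,2,8 already taken and all letters distinct, H+V≡W (mod 10) forces W=0 ⇒ W=0.
Step 5. [col 2: I + I ≡ I (mod 10)] from column 2 (nothing yet, carry-in 1, digits 0,1,2,8 already taken and all letters distinct): I must equal 9 ⇒ I=9.
Step 6. [col 3: H + S ≡ T (mod 10)] several values work for T in column 3 (H + S ≡ T (mod 10), carry-in 1); try T=7 ⇒ T=7.
Step 7. [col 3: H + S ≡ T (mod 10)] column 3: given H=2, T=7, carry-in 1, and digits 0,1,2,7,8,9 already taken and all letters distinct, H+S≡T (mod 10) forces S=4. So S=4.
Step 8. [col 4: L + B ≡ V (mod 10)] several values work for B in column 4 (L + B ≡ V (mod 10), carry-in 0); try B=3, so B=3.
Step 9. [col 4: L + B ≡ V (mod 10)] in column 4 we have L+B≡V with carry-in 0; given B=3, V=8 and digits 0,1,2,3,4,7,8,9 already taken and all letters distinct, that pins L to 5. So L=5.

Answer: B=3, F=1, H=2, I=9, L=5, S=4, T=7, V=8, W=0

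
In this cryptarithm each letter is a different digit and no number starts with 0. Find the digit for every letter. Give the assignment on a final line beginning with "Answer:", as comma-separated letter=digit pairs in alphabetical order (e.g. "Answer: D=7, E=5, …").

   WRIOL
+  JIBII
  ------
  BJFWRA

Step 1. [col 1: L + I ≡ A (mod 10)] A=2 is one option consistent with column 1 (L + I ≡ A (mod 10), carry-in 0) — take it, so A=2.
Step 2. [col 1: L + I ≡ A (mod 10)] column 1 (L + I ≡ A (mod 10), carry-in 0) doesn't pin L yet; pick L=5 and continue. So L=5.
Step 3. [B] adding two 5-digit numbers gives at most 5+1 digits, and here it does — B is that final carry and must be 1, so B=1.
Step 4. [col 1: L + I ≡ A (mod 10)] column 1 reads L+I+carry(0)=A with L=5, A=2; with digits 1,2,5 already taken and all letters distinct, the only value for I is 7, so I=7.
Step 5. [col 2: O + I ≡ R (mod 10)] several values work for O in column 2 (O + I ≡ R (mod 10), carry-in 1); try O=8. So O=8.
Step 6. [col 2: O + I ≡ R (mod 10)] from column 2 (O=8, I=7, carry-in 1, digits 1,2,5,7,8 already taken and all letters distinct): R must equal 6. So R=6.
Step 7. [col 3: I + B ≡ W (mod 10)] column 3: given I=7, B=1, carry-in 1, and digits 1,2,5,6,7,8 already taken and all letters distinct, I+B≡W (mod 10) forces W=9. So W=9.
Step 8. [col 4: R + I ≡ F (mod 10)] from column 4 (R=6, I=7, carry-in 0, digits 1,2,5,6,7,8,9 already taken and all letters distinct): F must equal 3 ⇒ F=3.
Step 9. [col 5: W + J ≡ J (mod 10)] several values work for J in column 5 (W + J ≡ J (mod 10), carry-in 1); try J=4 ⇒ J=4.

Answer: A=2, B=1, F=3, I=7, J=4, L=5, O=8, R=6, W=9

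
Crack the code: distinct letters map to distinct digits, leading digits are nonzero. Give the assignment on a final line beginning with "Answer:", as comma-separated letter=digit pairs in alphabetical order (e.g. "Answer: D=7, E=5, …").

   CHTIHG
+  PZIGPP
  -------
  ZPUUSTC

Step 1. [Z] Z is the leading digit of a 7-digit sum of two 6-digit numbers; the final carry is exactly 1. So Z=1.
Step 2. [col 1: G + P ≡ C (mod 10)] no forcing yet in column 1 (carry-in 0); G=5 is free and consistent — try it. So G=5.
Step 3. [col 1: G + P ≡ C (mod 10)] no forcing yet in column 1 (carry-in 0); C=9 is free and consistent — try it. So C=9.
Step 4. [col 1: G + P ≡ C (mod 10)] column 1: given G=5, C=9, carry-in 0, and digits 1,5,9 already taken and all letters distinct, G+P≡C (mod 10) forces P=4, so P=4.
Step 5. [col 2: H + P ≡ T (mod 10)] no forcing yet in column 2 (carry-in 0); T=2 is free and consistent — try it, so T=2.
Step 6. [col 2: H + P ≡ T (mod 10)] column 2: given P=4, T=2, carry-in 0, and digits 1,2,4,5,9 already taken and all letters distinct, H+P≡T (mod 10) forces H=8, so H=8.
Step 7. [col 3: I + G ≡ S (mod 10)] column 3 (I + G ≡ S (mod 10), carry-in 1) doesn't pin I yet; pick I=7 and continue, so I=7.
Step 8. [col 3: I + G ≡ S (mod 10)] column 3: given I=7, G=5, carry-in 1, and digits 1,2,4,5,7,8,9 already taken and all letters distinct, I+G≡S (mod 10) forces S=3. So S=3.
Step 9. [col 4: T + I ≡ U (mod 10)] from column 4 (T=2, I=7, carry-in 1, digits 1,2,3,4,5,7,8,9 already taken and all letters distinct): U must equal 0. So U=0.

Answer: C=9, G=5, H=8, I=7, P=4, S=3, T=2, U=0, Z=1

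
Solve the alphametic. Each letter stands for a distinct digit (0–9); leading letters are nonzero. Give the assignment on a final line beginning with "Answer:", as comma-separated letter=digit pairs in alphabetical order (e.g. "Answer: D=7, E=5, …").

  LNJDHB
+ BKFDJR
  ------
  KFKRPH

Step 1. [col 1: B + R ≡ H (mod 10)] several values work for R in column 1 (B + R ≡ H (mod 10), carry-in 0); try R=8 ⇒ R=8.
Step 2. [col 1: B + R ≡ H (mod 10)] several values work for H in column 1 (B + R ≡ H (mod 10), carry-in 0); try H=1. So H=1.
Step 3. [col 1: B + R ≡ H (mod 10)] in column 1 we have B+R≡H with carry-in 0; given R=8, H=1 and digits 1,8 already taken and all letters distinct, that pins B to 3, so B=3.
Step 4. [col 2: H + J ≡ P (mod 10)] column 2 (H + J ≡ P (mod 10), carry-in 1) doesn't pin J yet; pick J=5 and continue, so J=5.
Step 5. [col 2: H + J ≡ P (mod 10)] in column 2 we have H+J≡P with carry-in 1; given H=1, J=5 and digits 1,3,5,8 already taken and all letters distinct, that pins P to 7 ⇒ P=7.
Step 6. [col 3: D + D ≡ R (mod 10)] no forcing yet in column 3 (carry-in 0); D=9 is free and consistent — try it, so D=9.
Step 7. [col 4: J + F ≡ K (mod 10)] K=6 is one option consistent with column 4 (J + F ≡ K (mod 10), carry-in 1) — take it, so K=6.
Step 8. [col 4: J + F ≡ K (mod 10)] in column 4 we have J+F≡K with carry-in 1; given J=5, K=6 and digits 1,3,5,6,7,8,9 already taken and all letters distinct, that pins F to 0, so F=0.
Step 9. [col 5: N + K ≡ F (mod 10)] in column 5 we have N+K≡F with carry-in 0; given K=6, F=0 and digits 0,1,3,5,6,7,8,9 already taken and all letters distinct, that pins N to 4 ⇒ N=4.
Step 10. [col 6: L + B ≡ K (mod 10)] column 6: given B=3, K=6, carry-in 1, and digits 0,1,3,4,5,6,7,8,9 already taken and all letters distinct, L+B≡K (mod 10) forces L=2. So L=2.

Answer: B=3, D=9, F=0, H=1, J=5, K=6, L=2, N=4, P=7, R=8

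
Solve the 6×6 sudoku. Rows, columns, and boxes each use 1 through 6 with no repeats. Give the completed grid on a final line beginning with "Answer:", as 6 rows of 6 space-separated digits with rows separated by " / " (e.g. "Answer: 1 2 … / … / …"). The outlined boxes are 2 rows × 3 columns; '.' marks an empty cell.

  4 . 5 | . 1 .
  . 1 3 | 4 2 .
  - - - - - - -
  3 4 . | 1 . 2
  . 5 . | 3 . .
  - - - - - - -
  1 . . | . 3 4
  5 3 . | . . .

Step 1. [r4c6∈{6}] r4c6 is down to just 6 ⇒ r4c6=6.
Step 2. [r1c4∈{6}] r1c4 is down to just 6, so r1c4=6.
Step 3. [r5c2∈{2,6}] across col 2, 6 lands solely at r5c2, so r5c2=6.
Step 4. [r5c3∈{2}] only 2 remains possible at r5c3 ⇒ r5c3=2.
Step 5. [r3c3∈{6}] r3c3's peers cover all but 6. So r3c3=6.
Step 6. [r5c4∈{5}] r5c4 is down to just 5 ⇒ r5c4=5.
Step 7. [r6c5∈{6}] only 6 remains possible at r6c5, so r6c5=6.
Step 8. [r4c5∈{4}] r4c5 has the single candidate 4, so r4c5=4.
Step 9. [r1c6∈{3}] only 3 remains possible at r1c6, so r1c6=3.
Step 10. [r6c6∈{1}] nothing but 1 survives at r6c6 ⇒ r6c6=1.
Step 11. [r2c1∈{6}] r2c1 has the single candidate 6, so r2c1=6.
Step 12. [r4c3∈{1}] r4c3 has the single candidate 1, so r4c3=1.
Step 13. [r6c3∈{4}] r6c3 has the single candidate 4. So r6c3=4.
Step 14. [r2c6∈{5}] r2c6 is down to just 5, so r2c6=5.
Step 15. [r1c2∈{2}] nothing but 2 survives at r1c2, so r1c2=2.
Step 16. [r6c4∈{2}] nothing but 2 survives at r6c4 ⇒ r6c4=2.
Step 17. [r4c1∈{2}] r4c1's peers cover all but 2 ⇒ r4c1=2.
Step 18. [r3c5∈{5}] nothing but 5 survives at r3c5 ⇒ r3c5=5.

Answer: 4 2 5 6 1 3 / 6 1 3 4 2 5 / 3 4 6 1 5 2 / 2 5 1 3 4 6 / 1 6 2 5 3 4 / 5 3 4 2 6 1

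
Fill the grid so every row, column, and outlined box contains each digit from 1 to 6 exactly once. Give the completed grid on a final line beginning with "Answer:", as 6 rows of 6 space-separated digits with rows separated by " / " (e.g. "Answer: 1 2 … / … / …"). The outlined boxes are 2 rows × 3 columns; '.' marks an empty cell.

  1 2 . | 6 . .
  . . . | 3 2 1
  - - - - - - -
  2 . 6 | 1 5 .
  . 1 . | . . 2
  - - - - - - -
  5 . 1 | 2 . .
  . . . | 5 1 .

Step 1. [r1c3∈{3,4,5}] r1c3 is the only open cell in row 1 admitting 3. So r1c3=3.
Step 2. [r4c4∈{4}] r4c4's peers cover all but 4 ⇒ r4c4=4.
Step 3. [r3c6∈{3}] r3c6's peers cover all but 3 ⇒ r3c6=3.
Step 4. [r5c5∈{3,4,6}] col 5 places 3 nowhere but r5c5. So r5c5=3.
Step 5. [r3c2∈{4}] r3c2 has the single candidate 4. So r3c2=4.
Step 6. [r5c2∈{6}] only 6 remains possible at r5c2. So r5c2=6.
Step 7. [r5c6∈{4}] only 4 remains possible at r5c6 ⇒ r5c6=4.
Step 8. [r4c3∈{5}] r4c3 has the single candidate 5, so r4c3=5.
Step 9. [r2c3∈{4}] nothing but 4 survives at r2c3, so r2c3=4.
Step 10. [r6c2∈{3}] r6c2's peers cover all but 3. So r6c2=3.
Step 11. [r2c1∈{6}] r2c1 has the single candidate 6 ⇒ r2c1=6.
Step 12. [r2c2∈{5}] nothing but 5 survives at r2c2, so r2c2=5.
Step 13. [r1c6∈{5}] r1c6 is down to just 5 ⇒ r1c6=5.
Step 14. [r4c5∈{6}] nothing but 6 survives at r4c5, so r4c5=6.
Step 15. [r6c6∈{6}] r6c6 is down to just 6 ⇒ r6c6=6.
Step 16. [r1c5∈{4}] nothing but 4 survives at r1c5 ⇒ r1c5=4.
Step 17. [r4c1∈{3}] r4c1 is down to just 3. So r4c1=3.
Step 18. [r6c1∈{4}] only 4 remains possible at r6c1 ⇒ r6c1=4.
Step 19. [r6c3∈{2}] only 2 remains possible at r6c3 ⇒ r6c3=2.

Answer: 1 2 3 6 4 5 / 6 5 4 3 2 1 / 2 4 6 1 5 3 / 3 1 5 4 6 2 / 5 6 1 2 3 4 / 4 3 2 5 1 6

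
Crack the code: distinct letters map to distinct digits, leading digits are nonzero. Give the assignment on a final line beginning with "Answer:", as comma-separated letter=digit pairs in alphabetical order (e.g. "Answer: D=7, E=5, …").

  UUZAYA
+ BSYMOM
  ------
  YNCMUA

Step 1. [col 1: A + M ≡ A (mod 10)] from column 1 (nothing yet, carry-in 0, all letters distinct, none taken yet): M must equal 0 ⇒ M=0.
Step 2. [col 1: A + M ≡ A (mod 10)] several values work for A in column 1 (A + M ≡ A (mod 10), carry-in 0); try A=9. So A=9.
Step 3. [col 2: Y + O ≡ U (mod 10)] several values work for O in column 2 (Y + O ≡ U (mod 10), carry-in 0); try O=3 ⇒ O=3.
Step 4. [col 2: Y + O ≡ U (mod 10)] several values work for Y in column 2 (Y + O ≡ U (mod 10), carry-in 0); try Y=8. So Y=8.
Step 5. [col 2: Y + O ≡ U (mod 10)] in column 2 we have Y+O≡U with carry-in 0; given Y=8, O=3 and digits 0,3,8,9 already taken and all letters distinct, that pins U to 1, so U=1.
Step 6. [col 4: Z + Y ≡ C (mod 10)] several values work for Z in column 4 (Z + Y ≡ C (mod 10), carry-in 1); try Z=6 ⇒ Z=6.
Step 7. [col 4: Z + Y ≡ C (mod 10)] in column 4 we have Z+Y≡C with carry-in 1; given Z=6, Y=8 and digits 0,1,3,6,8,9 already taken and all letters distinct, that pins C to 5 ⇒ C=5.
Step 8. [col 5: U + S ≡ N (mod 10)] column 5: given U=1, carry-in 1, and digits 0,1,3,5,6,8,9 already taken and all letters distinct, U+S≡N (mod 10) forces S=2, so S=2.
Step 9. [col 5: U + S ≡ N (mod 10)] from column 5 (U=1, S=2, carry-in 1, digits 0,1,2,3,5,6,8,9 already taken and all letters distinct): N must equal 4 ⇒ N=4.
Step 10. [col 6: U + B ≡ Y (mod 10)] in column 6 we have U+B≡Y with carry-in 0; given U=1, Y=8 and digits 0,1,2,3,4,5,6,8,9 already taken and all letters distinct, that pins B to 7 ⇒ B=7.

Answer: A=9, B=7, C=5, M=0, N=4, O=3, S=2, U=1, Y=8, Z=6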